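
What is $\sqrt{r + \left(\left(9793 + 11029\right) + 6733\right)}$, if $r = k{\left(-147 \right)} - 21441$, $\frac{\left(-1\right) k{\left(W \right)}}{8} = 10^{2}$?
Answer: $\sqrt{5314} \approx 72.897$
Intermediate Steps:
$k{\left(W \right)} = -800$ ($k{\left(W \right)} = - 8 \cdot 10^{2} = \left(-8\right) 100 = -800$)
$r = -22241$ ($r = -800 - 21441 = -22241$)
$\sqrt{r + \left(\left(9793 + 11029\right) + 6733\right)} = \sqrt{-22241 + \left(\left(9793 + 11029\right) + 6733\right)} = \sqrt{-22241 + \left(20822 + 6733\right)} = \sqrt{-22241 + 27555} = \sqrt{5314}$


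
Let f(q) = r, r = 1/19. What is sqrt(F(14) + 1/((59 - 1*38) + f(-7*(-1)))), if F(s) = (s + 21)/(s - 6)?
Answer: sqrt(1769)/20 ≈ 2.1030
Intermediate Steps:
r = 1/19 ≈ 0.052632
f(q) = 1/19
F(s) = (21 + s)/(-6 + s)
sqrt(F(14) + 1/((59 - 1*38) + f(-7*(-1)))) = sqrt((21 + 14)/(-6 + 14) + 1/((59 - 1*38) + 1/19)) = sqrt(35/8 + 1/((59 - 38) + 1/19)) = sqrt((1/8)*35 + 1/(21 + 1/19)) = sqrt(35/8 + 1/(400/19)) = sqrt(35/8 + 19/400) = sqrt(1769/400) = sqrt(1769)/20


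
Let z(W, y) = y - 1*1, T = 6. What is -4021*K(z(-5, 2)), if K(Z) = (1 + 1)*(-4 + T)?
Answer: -16084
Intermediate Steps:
z(W, y) = -1 + y (z(W, y) = y - 1 = -1 + y)
K(Z) = 4 (K(Z) = (1 + 1)*(-4 + 6) = 2*2 = 4)
-4021*K(z(-5, 2)) = -4021*4 = -16084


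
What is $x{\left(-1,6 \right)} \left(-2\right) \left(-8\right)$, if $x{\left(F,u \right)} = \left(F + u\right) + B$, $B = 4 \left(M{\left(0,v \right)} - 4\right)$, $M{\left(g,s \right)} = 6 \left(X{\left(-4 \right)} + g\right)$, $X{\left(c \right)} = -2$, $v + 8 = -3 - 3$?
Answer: $-944$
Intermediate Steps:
$v = -14$ ($v = -8 - 6 = -14$)
$M{\left(g,s \right)} = -12 + 6 g$ ($M{\left(g,s \right)} = 6 \left(-2 + g\right) = -12 + 6 g$)
$B = -64$ ($B = 4 \left(\left(-12 + 6 \cdot 0\right) - 4\right) = 4 \left(\left(-12 + 0\right) - 4\right) = 4 \left(-12 - 4\right) = 4 \left(-16\right) = -64$)
$x{\left(F,u \right)} = -64 + F + u$ ($x{\left(F,u \right)} = \left(F + u\right) - 64 = -64 + F + u$)
$x{\left(-1,6 \right)} \left(-2\right) \left(-8\right) = \left(-64 - 1 + 6\right) \left(-2\right) \left(-8\right) = \left(-59\right) \left(-2\right) \left(-8\right) = 118 \left(-8\right) = -944$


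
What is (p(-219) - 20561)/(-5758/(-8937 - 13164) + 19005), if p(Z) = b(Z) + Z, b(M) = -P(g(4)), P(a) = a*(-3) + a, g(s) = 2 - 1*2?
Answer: -459258780/420035263 ≈ -1.0934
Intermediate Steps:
g(s) = 0 (g(s) = 2 - 2 = 0)
P(a) = -2*a (P(a) = -3*a + a = -2*a)
b(M) = 0 (b(M) = -(-2)*0 = -1*0 = 0)
p(Z) = Z (p(Z) = 0 + Z = Z)
(p(-219) - 20561)/(-5758/(-8937 - 13164) + 19005) = (-219 - 20561)/(-5758/(-8937 - 13164) + 19005) = -20780/(-5758/(-22101) + 19005) = -20780/(-5758*(-1/22101) + 19005) = -20780/(5758/22101 + 19005) = -20780/420035263/22101 = -20780*22101/420035263 = -459258780/420035263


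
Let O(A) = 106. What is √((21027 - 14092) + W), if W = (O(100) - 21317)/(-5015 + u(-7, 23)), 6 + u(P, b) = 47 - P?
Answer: 2*√42799839313/4967 ≈ 83.302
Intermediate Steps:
u(P, b) = 41 - P (u(P, b) = -6 + (47 - P) = 41 - P)
W = 21211/4967 (W = (106 - 21317)/(-5015 + (41 - 1*(-7))) = -21211/(-5015 + (41 + 7)) = -21211/(-5015 + 48) = -21211/(-4967) = -21211*(-1/4967) = 21211/4967 ≈ 4.2704)
√((21027 - 14092) + W) = √((21027 - 14092) + 21211/4967) = √(6935 + 21211/4967) = √(34467356/4967) = 2*√42799839313/4967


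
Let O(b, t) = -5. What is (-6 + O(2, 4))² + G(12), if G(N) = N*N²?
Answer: 1849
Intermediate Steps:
G(N) = N³
(-6 + O(2, 4))² + G(12) = (-6 - 5)² + 12³ = (-11)² + 1728 = 121 + 1728 = 1849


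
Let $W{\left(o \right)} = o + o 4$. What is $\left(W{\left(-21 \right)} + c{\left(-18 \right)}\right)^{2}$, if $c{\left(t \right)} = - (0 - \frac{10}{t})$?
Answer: $\frac{902500}{81} \approx 11142.0$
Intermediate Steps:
$W{\left(o \right)} = 5 o$ ($W{\left(o \right)} = o + 4 o = 5 o$)
$c{\left(t \right)} = \frac{10}{t}$ ($c{\left(t \right)} = - (0 - \frac{10}{t}) = - \frac{-10}{t} = \frac{10}{t}$)
$\left(W{\left(-21 \right)} + c{\left(-18 \right)}\right)^{2} = \left(5 \left(-21\right) + \frac{10}{-18}\right)^{2} = \left(-105 + 10 \left(- \frac{1}{18}\right)\right)^{2} = \left(-105 - \frac{5}{9}\right)^{2} = \left(- \frac{950}{9}\right)^{2} = \frac{902500}{81}$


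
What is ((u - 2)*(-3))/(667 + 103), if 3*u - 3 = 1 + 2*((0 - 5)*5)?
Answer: 26/385 ≈ 0.067532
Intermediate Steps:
u = -46/3 (u = 1 + (1 + 2*((0 - 5)*5))/3 = 1 + (1 + 2*(-5*5))/3 = 1 + (1 + 2*(-25))/3 = 1 + (1 - 50)/3 = 1 + (⅓)*(-49) = 1 - 49/3 = -46/3 ≈ -15.333)
((u - 2)*(-3))/(667 + 103) = ((-46/3 - 2)*(-3))/(667 + 103) = -52/3*(-3)/770 = 52*(1/770) = 26/385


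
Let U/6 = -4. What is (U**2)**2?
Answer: 331776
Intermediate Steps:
U = -24 (U = 6*(-4) = -24)
(U**2)**2 = ((-24)**2)**2 = 576**2 = 331776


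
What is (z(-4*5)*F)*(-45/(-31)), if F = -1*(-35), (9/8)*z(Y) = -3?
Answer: -4200/31 ≈ -135.48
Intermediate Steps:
z(Y) = -8/3 (z(Y) = (8/9)*(-3) = -8/3)
F = 35
(z(-4*5)*F)*(-45/(-31)) = (-8/3*35)*(-45/(-31)) = -(-4200)*(-1)/31 = -280/3*45/31 = -4200/31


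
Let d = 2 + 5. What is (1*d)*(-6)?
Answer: -42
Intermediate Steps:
d = 7
(1*d)*(-6) = (1*7)*(-6) = 7*(-6) = -42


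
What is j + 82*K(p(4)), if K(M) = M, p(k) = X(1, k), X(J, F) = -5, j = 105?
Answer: -305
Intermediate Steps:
p(k) = -5
j + 82*K(p(4)) = 105 + 82*(-5) = 105 - 410 = -305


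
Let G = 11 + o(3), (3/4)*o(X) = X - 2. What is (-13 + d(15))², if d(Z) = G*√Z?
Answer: 7352/3 - 962*√15/3 ≈ 1208.7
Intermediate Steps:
o(X) = -8/3 + 4*X/3 (o(X) = 4*(X - 2)/3 = 4*(-2 + X)/3 = -8/3 + 4*X/3)
G = 37/3 (G = 11 + (-8/3 + (4/3)*3) = 11 + (-8/3 + 4) = 11 + 4/3 = 37/3 ≈ 12.333)
d(Z) = 37*√Z/3
(-13 + d(15))² = (-13 + 37*√15/3)²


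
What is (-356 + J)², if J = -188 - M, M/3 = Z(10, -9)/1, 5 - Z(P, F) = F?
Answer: 343396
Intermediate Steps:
Z(P, F) = 5 - F
M = 42 (M = 3*((5 - 1*(-9))/1) = 3*((5 + 9)*1) = 3*(14*1) = 3*14 = 42)
J = -230 (J = -188 - 1*42 = -188 - 42 = -230)
(-356 + J)² = (-356 - 230)² = (-586)² = 343396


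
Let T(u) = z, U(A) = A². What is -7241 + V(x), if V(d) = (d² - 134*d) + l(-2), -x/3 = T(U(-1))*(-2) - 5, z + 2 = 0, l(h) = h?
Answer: -7636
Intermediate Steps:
z = -2 (z = -2 + 0 = -2)
T(u) = -2
x = 3 (x = -3*(-2*(-2) - 5) = -3*(4 - 5) = -3*(-1) = 3)
V(d) = -2 + d² - 134*d (V(d) = (d² - 134*d) - 2 = -2 + d² - 134*d)
-7241 + V(x) = -7241 + (-2 + 3² - 134*3) = -7241 + (-2 + 9 - 402) = -7241 - 395 = -7636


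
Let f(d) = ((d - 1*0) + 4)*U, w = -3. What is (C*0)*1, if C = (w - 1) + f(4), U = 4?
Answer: 0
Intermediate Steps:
f(d) = 16 + 4*d (f(d) = ((d - 1*0) + 4)*4 = ((d + 0) + 4)*4 = (d + 4)*4 = (4 + d)*4 = 16 + 4*d)
C = 28 (C = (-3 - 1) + (16 + 4*4) = -4 + (16 + 16) = -4 + 32 = 28)
(C*0)*1 = (28*0)*1 = 0*1 = 0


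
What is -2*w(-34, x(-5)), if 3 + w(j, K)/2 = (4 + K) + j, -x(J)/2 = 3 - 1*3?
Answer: 132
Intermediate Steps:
x(J) = 0 (x(J) = -2*(3 - 1*3) = -2*(3 - 3) = -2*0 = 0)
w(j, K) = 2 + 2*K + 2*j (w(j, K) = -6 + 2*((4 + K) + j) = -6 + 2*(4 + K + j) = -6 + (8 + 2*K + 2*j) = 2 + 2*K + 2*j)
-2*w(-34, x(-5)) = -2*(2 + 2*0 + 2*(-34)) = -2*(2 + 0 - 68) = -2*(-66) = 132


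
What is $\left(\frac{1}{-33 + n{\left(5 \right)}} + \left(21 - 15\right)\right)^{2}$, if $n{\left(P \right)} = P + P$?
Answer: $\frac{18769}{529} \approx 35.48$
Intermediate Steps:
$n{\left(P \right)} = 2 P$
$\left(\frac{1}{-33 + n{\left(5 \right)}} + \left(21 - 15\right)\right)^{2} = \left(\frac{1}{-33 + 2 \cdot 5} + \left(21 - 15\right)\right)^{2} = \left(\frac{1}{-33 + 10} + 6\right)^{2} = \left(\frac{1}{-23} + 6\right)^{2} = \left(- \frac{1}{23} + 6\right)^{2} = \left(\frac{137}{23}\right)^{2} = \frac{18769}{529}$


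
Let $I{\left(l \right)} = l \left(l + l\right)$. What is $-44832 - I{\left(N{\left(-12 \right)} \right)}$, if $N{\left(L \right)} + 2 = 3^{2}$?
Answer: $-44930$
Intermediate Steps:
$N{\left(L \right)} = 7$ ($N{\left(L \right)} = -2 + 3^{2} = -2 + 9 = 7$)
$I{\left(l \right)} = 2 l^{2}$ ($I{\left(l \right)} = l 2 l = 2 l^{2}$)
$-44832 - I{\left(N{\left(-12 \right)} \right)} = -44832 - 2 \cdot 7^{2} = -44832 - 2 \cdot 49 = -44832 - 98 = -44930$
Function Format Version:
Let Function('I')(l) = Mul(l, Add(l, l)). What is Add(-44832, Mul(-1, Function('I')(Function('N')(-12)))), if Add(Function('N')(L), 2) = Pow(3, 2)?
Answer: -44930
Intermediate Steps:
Function('N')(L) = 7 (Function('N')(L) = Add(-2, Pow(3, 2)) = Add(-2, 9) = 7)
Function('I')(l) = Mul(2, Pow(l, 2)) (Function('I')(l) = Mul(l, Mul(2, l)) = Mul(2, Pow(l, 2)))
Add(-44832, Mul(-1, Function('I')(Function('N')(-12)))) = Add(-44832, Mul(-1, Mul(2, Pow(7, 2)))) = Add(-44832, Mul(-1, Mul(2, 49))) = Add(-44832, Mul(-1, 98)) = Add(-44832, -98) = -44930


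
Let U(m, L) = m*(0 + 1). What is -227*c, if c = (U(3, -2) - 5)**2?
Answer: -908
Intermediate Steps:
U(m, L) = m (U(m, L) = m*1 = m)
c = 4 (c = (3 - 5)**2 = (-2)**2 = 4)
-227*c = -227*4 = -908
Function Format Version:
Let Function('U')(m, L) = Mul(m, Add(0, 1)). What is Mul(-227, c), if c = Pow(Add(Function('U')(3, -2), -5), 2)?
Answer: -908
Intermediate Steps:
Function('U')(m, L) = m (Function('U')(m, L) = Mul(m, 1) = m)
c = 4 (c = Pow(Add(3, -5), 2) = Pow(-2, 2) = 4)
Mul(-227, c) = Mul(-227, 4) = -908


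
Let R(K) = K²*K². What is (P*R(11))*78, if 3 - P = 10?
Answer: -7993986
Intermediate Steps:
P = -7 (P = 3 - 1*10 = 3 - 10 = -7)
R(K) = K⁴
(P*R(11))*78 = -7*11⁴*78 = -7*14641*78 = -102487*78 = -7993986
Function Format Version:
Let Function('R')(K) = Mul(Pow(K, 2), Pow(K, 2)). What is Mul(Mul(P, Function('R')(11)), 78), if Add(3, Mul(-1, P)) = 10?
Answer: -7993986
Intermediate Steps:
P = -7 (P = Add(3, Mul(-1, 10)) = Add(3, -10) = -7)
Function('R')(K) = Pow(K, 4)
Mul(Mul(P, Function('R')(11)), 78) = Mul(Mul(-7, Pow(11, 4)), 78) = Mul(Mul(-7, 14641), 78) = Mul(-102487, 78) = -7993986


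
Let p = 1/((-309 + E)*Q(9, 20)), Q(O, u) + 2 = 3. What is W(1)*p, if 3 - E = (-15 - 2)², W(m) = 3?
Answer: -3/595 ≈ -0.0050420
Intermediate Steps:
E = -286 (E = 3 - (-15 - 2)² = 3 - 1*(-17)² = 3 - 1*289 = 3 - 289 = -286)
Q(O, u) = 1 (Q(O, u) = -2 + 3 = 1)
p = -1/595 (p = 1/(-309 - 286*1) = 1/(-595) = -1/595*1 = -1/595 ≈ -0.0016807)
W(1)*p = 3*(-1/595) = -3/595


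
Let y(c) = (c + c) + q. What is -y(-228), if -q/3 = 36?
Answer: 564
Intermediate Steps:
q = -108 (q = -3*36 = -108)
y(c) = -108 + 2*c (y(c) = (c + c) - 108 = 2*c - 108 = -108 + 2*c)
-y(-228) = -(-108 + 2*(-228)) = -(-108 - 456) = -1*(-564) = 564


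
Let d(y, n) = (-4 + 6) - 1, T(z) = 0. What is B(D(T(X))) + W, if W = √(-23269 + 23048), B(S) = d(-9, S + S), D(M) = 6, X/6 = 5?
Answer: 1 + I*√221 ≈ 1.0 + 14.866*I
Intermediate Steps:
X = 30 (X = 6*5 = 30)
d(y, n) = 1 (d(y, n) = 2 - 1 = 1)
B(S) = 1
W = I*√221 (W = √(-221) = I*√221 ≈ 14.866*I)
B(D(T(X))) + W = 1 + I*√221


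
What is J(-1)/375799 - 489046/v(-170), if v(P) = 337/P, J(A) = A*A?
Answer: 31243109618517/126644263 ≈ 2.4670e+5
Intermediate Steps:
J(A) = A²
J(-1)/375799 - 489046/v(-170) = (-1)²/375799 - 489046/(337/(-170)) = 1*(1/375799) - 489046/(337*(-1/170)) = 1/375799 - 489046/(-337/170) = 1/375799 - 489046*(-170/337) = 1/375799 + 83137820/337 = 31243109618517/126644263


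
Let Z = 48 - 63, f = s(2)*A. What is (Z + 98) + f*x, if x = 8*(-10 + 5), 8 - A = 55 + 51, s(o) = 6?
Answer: 23603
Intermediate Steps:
A = -98 (A = 8 - (55 + 51) = 8 - 1*106 = 8 - 106 = -98)
f = -588 (f = 6*(-98) = -588)
x = -40 (x = 8*(-5) = -40)
Z = -15
(Z + 98) + f*x = (-15 + 98) - 588*(-40) = 83 + 23520 = 23603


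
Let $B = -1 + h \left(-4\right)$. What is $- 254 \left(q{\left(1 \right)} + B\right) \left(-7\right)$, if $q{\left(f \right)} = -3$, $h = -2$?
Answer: $7112$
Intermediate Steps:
$B = 7$ ($B = -1 - -8 = -1 + 8 = 7$)
$- 254 \left(q{\left(1 \right)} + B\right) \left(-7\right) = - 254 \left(-3 + 7\right) \left(-7\right) = - 254 \cdot 4 \left(-7\right) = \left(-254\right) \left(-28\right) = 7112$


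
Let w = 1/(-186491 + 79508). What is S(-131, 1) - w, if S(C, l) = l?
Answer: 106984/106983 ≈ 1.0000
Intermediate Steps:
w = -1/106983 (w = 1/(-106983) = -1/106983 ≈ -9.3473e-6)
S(-131, 1) - w = 1 - 1*(-1/106983) = 1 + 1/106983 = 106984/106983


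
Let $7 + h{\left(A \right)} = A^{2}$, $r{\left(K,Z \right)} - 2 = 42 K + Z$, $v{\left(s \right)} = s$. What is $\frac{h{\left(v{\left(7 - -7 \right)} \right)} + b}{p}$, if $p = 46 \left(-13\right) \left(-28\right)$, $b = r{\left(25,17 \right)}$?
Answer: $\frac{629}{8372} \approx 0.075131$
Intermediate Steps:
$r{\left(K,Z \right)} = 2 + Z + 42 K$ ($r{\left(K,Z \right)} = 2 + \left(42 K + Z\right) = 2 + \left(Z + 42 K\right) = 2 + Z + 42 K$)
$b = 1069$ ($b = 2 + 17 + 42 \cdot 25 = 2 + 17 + 1050 = 1069$)
$h{\left(A \right)} = -7 + A^{2}$
$p = 16744$ ($p = \left(-598\right) \left(-28\right) = 16744$)
$\frac{h{\left(v{\left(7 - -7 \right)} \right)} + b}{p} = \frac{\left(-7 + \left(7 - -7\right)^{2}\right) + 1069}{16744} = \left(\left(-7 + \left(7 + 7\right)^{2}\right) + 1069\right) \frac{1}{16744} = \left(\left(-7 + 14^{2}\right) + 1069\right) \frac{1}{16744} = \left(\left(-7 + 196\right) + 1069\right) \frac{1}{16744} = \left(189 + 1069\right) \frac{1}{16744} = 1258 \cdot \frac{1}{16744} = \frac{629}{8372}$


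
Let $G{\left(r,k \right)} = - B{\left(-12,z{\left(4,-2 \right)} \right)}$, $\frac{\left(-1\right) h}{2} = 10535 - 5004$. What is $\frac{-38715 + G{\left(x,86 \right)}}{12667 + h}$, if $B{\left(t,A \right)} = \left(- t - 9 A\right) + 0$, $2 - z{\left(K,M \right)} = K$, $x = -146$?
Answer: $- \frac{2583}{107} \approx -24.14$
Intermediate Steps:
$z{\left(K,M \right)} = 2 - K$
$B{\left(t,A \right)} = - t - 9 A$
$h = -11062$ ($h = - 2 \left(10535 - 5004\right) = \left(-2\right) 5531 = -11062$)
$G{\left(r,k \right)} = -30$ ($G{\left(r,k \right)} = - (\left(-1\right) \left(-12\right) - 9 \left(2 - 4\right)) = - (12 - 9 \left(2 - 4\right)) = - (12 - -18) = - (12 + 18) = \left(-1\right) 30 = -30$)
$\frac{-38715 + G{\left(x,86 \right)}}{12667 + h} = \frac{-38715 - 30}{12667 - 11062} = - \frac{38745}{1605} = \left(-38745\right) \frac{1}{1605} = - \frac{2583}{107}$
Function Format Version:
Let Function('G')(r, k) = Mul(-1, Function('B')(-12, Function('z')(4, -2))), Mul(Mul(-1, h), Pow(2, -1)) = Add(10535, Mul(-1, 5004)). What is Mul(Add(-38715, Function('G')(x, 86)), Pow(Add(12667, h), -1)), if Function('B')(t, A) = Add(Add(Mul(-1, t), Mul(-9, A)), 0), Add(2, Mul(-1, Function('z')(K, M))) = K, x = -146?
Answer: Rational(-2583, 107) ≈ -24.140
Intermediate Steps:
Function('z')(K, M) = Add(2, Mul(-1, K))
Function('B')(t, A) = Add(Mul(-1, t), Mul(-9, A))
h = -11062 (h = Mul(-2, Add(10535, Mul(-1, 5004))) = Mul(-2, Add(10535, -5004)) = Mul(-2, 5531) = -11062)
Function('G')(r, k) = -30 (Function('G')(r, k) = Mul(-1, Add(Mul(-1, -12), Mul(-9, Add(2, Mul(-1, 4))))) = Mul(-1, Add(12, Mul(-9, Add(2, -4)))) = Mul(-1, Add(12, Mul(-9, -2))) = Mul(-1, Add(12, 18)) = Mul(-1, 30) = -30)
Mul(Add(-38715, Function('G')(x, 86)), Pow(Add(12667, h), -1)) = Mul(Add(-38715, -30), Pow(Add(12667, -11062), -1)) = Mul(-38745, Pow(1605, -1)) = Mul(-38745, Rational(1, 1605)) = Rational(-2583, 107)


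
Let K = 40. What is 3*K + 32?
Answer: 152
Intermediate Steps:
3*K + 32 = 3*40 + 32 = 120 + 32 = 152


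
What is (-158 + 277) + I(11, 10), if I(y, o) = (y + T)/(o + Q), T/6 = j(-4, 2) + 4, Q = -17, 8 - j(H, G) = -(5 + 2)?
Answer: 708/7 ≈ 101.14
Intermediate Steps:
j(H, G) = 15 (j(H, G) = 8 - (-1)*(5 + 2) = 8 - (-1)*7 = 8 - 1*(-7) = 8 + 7 = 15)
T = 114 (T = 6*(15 + 4) = 6*19 = 114)
I(y, o) = (114 + y)/(-17 + o) (I(y, o) = (y + 114)/(o - 17) = (114 + y)/(-17 + o))
(-158 + 277) + I(11, 10) = (-158 + 277) + (114 + 11)/(-17 + 10) = 119 + 125/(-7) = 119 - ⅐*125 = 119 - 125/7 = 708/7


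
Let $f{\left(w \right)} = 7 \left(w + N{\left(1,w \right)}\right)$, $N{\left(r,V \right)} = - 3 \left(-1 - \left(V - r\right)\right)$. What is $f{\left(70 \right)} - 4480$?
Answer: $-2520$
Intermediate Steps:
$N{\left(r,V \right)} = 3 - 3 r + 3 V$ ($N{\left(r,V \right)} = - 3 \left(-1 + r - V\right) = 3 - 3 r + 3 V$)
$f{\left(w \right)} = 28 w$ ($f{\left(w \right)} = 7 \left(w + \left(3 - 3 + 3 w\right)\right) = 7 \left(w + 3 w\right) = 7 \cdot 4 w = 28 w$)
$f{\left(70 \right)} - 4480 = 28 \cdot 70 - 4480 = 1960 - 4480 = -2520$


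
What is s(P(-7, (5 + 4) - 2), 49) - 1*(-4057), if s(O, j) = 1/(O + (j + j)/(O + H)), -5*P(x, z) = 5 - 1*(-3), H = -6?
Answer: 5586394/1377 ≈ 4056.9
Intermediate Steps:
P(x, z) = -8/5 (P(x, z) = -(5 - 1*(-3))/5 = -(5 + 3)/5 = -⅕*8 = -8/5)
s(O, j) = 1/(O + 2*j/(-6 + O)) (s(O, j) = 1/(O + (j + j)/(O - 6)) = 1/(O + (2*j)/(-6 + O)) = 1/(O + 2*j/(-6 + O)))
s(P(-7, (5 + 4) - 2), 49) - 1*(-4057) = (-6 - 8/5)/((-8/5)² - 6*(-8/5) + 2*49) - 1*(-4057) = -38/5/(64/25 + 48/5 + 98) + 4057 = -38/5/(2754/25) + 4057 = (25/2754)*(-38/5) + 4057 = -95/1377 + 4057 = 5586394/1377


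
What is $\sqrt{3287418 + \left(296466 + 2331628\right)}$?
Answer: $2 \sqrt{1478878} \approx 2432.2$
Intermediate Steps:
$\sqrt{3287418 + \left(296466 + 2331628\right)} = \sqrt{3287418 + 2628094} = \sqrt{5915512} = 2 \sqrt{1478878}$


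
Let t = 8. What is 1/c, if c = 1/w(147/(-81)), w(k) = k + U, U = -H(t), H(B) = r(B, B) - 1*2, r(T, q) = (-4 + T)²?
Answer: -427/27 ≈ -15.815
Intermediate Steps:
H(B) = -2 + (-4 + B)² (H(B) = (-4 + B)² - 1*2 = (-4 + B)² - 2 = -2 + (-4 + B)²)
U = -14 (U = -(-2 + (-4 + 8)²) = -(-2 + 4²) = -(-2 + 16) = -1*14 = -14)
w(k) = -14 + k (w(k) = k - 14 = -14 + k)
c = -27/427 (c = 1/(-14 + 147/(-81)) = 1/(-14 + 147*(-1/81)) = 1/(-14 - 49/27) = 1/(-427/27) = -27/427 ≈ -0.063232)
1/c = 1/(-27/427) = -427/27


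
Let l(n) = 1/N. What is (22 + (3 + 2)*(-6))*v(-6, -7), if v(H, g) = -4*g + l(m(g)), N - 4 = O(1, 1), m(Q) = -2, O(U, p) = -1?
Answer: -680/3 ≈ -226.67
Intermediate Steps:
N = 3 (N = 4 - 1 = 3)
l(n) = ⅓ (l(n) = 1/3 = ⅓)
v(H, g) = ⅓ - 4*g (v(H, g) = -4*g + ⅓ = ⅓ - 4*g)
(22 + (3 + 2)*(-6))*v(-6, -7) = (22 + (3 + 2)*(-6))*(⅓ - 4*(-7)) = (22 + 5*(-6))*(⅓ + 28) = (22 - 30)*(85/3) = -8*85/3 = -680/3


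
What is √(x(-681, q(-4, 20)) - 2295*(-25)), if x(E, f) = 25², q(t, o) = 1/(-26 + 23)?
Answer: 20*√145 ≈ 240.83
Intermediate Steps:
q(t, o) = -⅓ (q(t, o) = 1/(-3) = -⅓)
x(E, f) = 625
√(x(-681, q(-4, 20)) - 2295*(-25)) = √(625 - 2295*(-25)) = √(625 + 57375) = √58000 = 20*√145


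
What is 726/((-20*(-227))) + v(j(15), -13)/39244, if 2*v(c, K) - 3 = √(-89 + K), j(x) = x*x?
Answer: 14248977/89083880 + I*√102/78488 ≈ 0.15995 + 0.00012868*I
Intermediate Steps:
j(x) = x²
v(c, K) = 3/2 + √(-89 + K)/2
726/((-20*(-227))) + v(j(15), -13)/39244 = 726/((-20*(-227))) + (3/2 + √(-89 - 13)/2)/39244 = 726/4540 + (3/2 + √(-102)/2)*(1/39244) = 726*(1/4540) + (3/2 + (I*√102)/2)*(1/39244) = 363/2270 + (3/2 + I*√102/2)*(1/39244) = 363/2270 + (3/78488 + I*√102/78488) = 14248977/89083880 + I*√102/78488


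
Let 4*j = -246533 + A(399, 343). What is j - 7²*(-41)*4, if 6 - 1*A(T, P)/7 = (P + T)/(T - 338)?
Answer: -13080361/244 ≈ -53608.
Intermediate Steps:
A(T, P) = 42 - 7*(P + T)/(-338 + T) (A(T, P) = 42 - 7*(P + T)/(T - 338) = 42 - 7*(P + T)/(-338 + T))
j = -15041145/244 (j = (-246533 + 7*(-2028 - 1*343 + 5*399)/(-338 + 399))/4 = (-246533 + 7*(-2028 - 343 + 1995)/61)/4 = (-246533 + 7*(1/61)*(-376))/4 = (-246533 - 2632/61)/4 = (¼)*(-15041145/61) = -15041145/244 ≈ -61644.)
j - 7²*(-41)*4 = -15041145/244 - 7²*(-41)*4 = -15041145/244 - 49*(-41)*4 = -15041145/244 - (-2009)*4 = -15041145/244 - 1*(-8036) = -15041145/244 + 8036 = -13080361/244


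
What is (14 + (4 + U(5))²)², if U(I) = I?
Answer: 9025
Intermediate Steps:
(14 + (4 + U(5))²)² = (14 + (4 + 5)²)² = (14 + 9²)² = (14 + 81)² = 95² = 9025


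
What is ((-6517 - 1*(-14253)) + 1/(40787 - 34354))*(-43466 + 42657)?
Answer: -40260442401/6433 ≈ -6.2584e+6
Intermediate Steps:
((-6517 - 1*(-14253)) + 1/(40787 - 34354))*(-43466 + 42657) = ((-6517 + 14253) + 1/6433)*(-809) = (7736 + 1/6433)*(-809) = (49765689/6433)*(-809) = -40260442401/6433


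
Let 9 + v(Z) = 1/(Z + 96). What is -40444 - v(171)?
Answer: -10796146/267 ≈ -40435.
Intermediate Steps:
v(Z) = -9 + 1/(96 + Z) (v(Z) = -9 + 1/(Z + 96) = -9 + 1/(96 + Z))
-40444 - v(171) = -40444 - (-863 - 9*171)/(96 + 171) = -40444 - (-863 - 1539)/267 = -40444 - (-2402)/267 = -40444 - 1*(-2402/267) = -40444 + 2402/267 = -10796146/267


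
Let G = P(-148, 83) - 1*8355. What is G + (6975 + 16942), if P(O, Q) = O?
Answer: 15414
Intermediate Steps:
G = -8503 (G = -148 - 1*8355 = -148 - 8355 = -8503)
G + (6975 + 16942) = -8503 + (6975 + 16942) = -8503 + 23917 = 15414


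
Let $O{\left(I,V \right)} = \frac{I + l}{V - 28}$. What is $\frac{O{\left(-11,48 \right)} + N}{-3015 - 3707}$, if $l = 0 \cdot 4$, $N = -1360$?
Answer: $\frac{27211}{134440} \approx 0.2024$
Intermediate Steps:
$l = 0$
$O{\left(I,V \right)} = \frac{I}{-28 + V}$ ($O{\left(I,V \right)} = \frac{I + 0}{V - 28} = \frac{I}{-28 + V}$)
$\frac{O{\left(-11,48 \right)} + N}{-3015 - 3707} = \frac{- \frac{11}{-28 + 48} - 1360}{-3015 - 3707} = \frac{- \frac{11}{20} - 1360}{-6722} = \left(\left(-11\right) \frac{1}{20} - 1360\right) \left(- \frac{1}{6722}\right) = \left(- \frac{11}{20} - 1360\right) \left(- \frac{1}{6722}\right) = \left(- \frac{27211}{20}\right) \left(- \frac{1}{6722}\right) = \frac{27211}{134440}$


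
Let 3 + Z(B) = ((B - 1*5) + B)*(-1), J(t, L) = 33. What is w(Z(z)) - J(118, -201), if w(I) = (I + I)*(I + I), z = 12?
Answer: 1903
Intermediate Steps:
Z(B) = 2 - 2*B (Z(B) = -3 + ((B - 1*5) + B)*(-1) = -3 + ((B - 5) + B)*(-1) = -3 + ((-5 + B) + B)*(-1) = -3 + (-5 + 2*B)*(-1) = -3 + (5 - 2*B) = 2 - 2*B)
w(I) = 4*I² (w(I) = (2*I)*(2*I) = 4*I²)
w(Z(z)) - J(118, -201) = 4*(2 - 2*12)² - 1*33 = 4*(2 - 24)² - 33 = 4*(-22)² - 33 = 4*484 - 33 = 1936 - 33 = 1903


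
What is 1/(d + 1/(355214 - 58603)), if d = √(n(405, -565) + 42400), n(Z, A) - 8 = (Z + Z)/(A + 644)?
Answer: -23432269/294818258990254403 + 263934255963*√29414702/294818258990254403 ≈ 0.0048554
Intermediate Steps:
n(Z, A) = 8 + 2*Z/(644 + A) (n(Z, A) = 8 + (Z + Z)/(A + 644) = 8 + (2*Z)/(644 + A) = 8 + 2*Z/(644 + A))
d = 3*√29414702/79 (d = √(2*(2576 + 405 + 4*(-565))/(644 - 565) + 42400) = √(2*(2576 + 405 - 2260)/79 + 42400) = √(2*(1/79)*721 + 42400) = √(1442/79 + 42400) = √(3351042/79) = 3*√29414702/79 ≈ 205.96)
1/(d + 1/(355214 - 58603)) = 1/(3*√29414702/79 + 1/(355214 - 58603)) = 1/(3*√29414702/79 + 1/296611) = 1/(1/296611 + 3*√29414702/79)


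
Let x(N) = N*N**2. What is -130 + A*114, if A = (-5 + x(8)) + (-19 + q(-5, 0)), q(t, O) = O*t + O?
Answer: 55502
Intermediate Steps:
x(N) = N**3
q(t, O) = O + O*t
A = 488 (A = (-5 + 8**3) + (-19 + 0*(1 - 5)) = (-5 + 512) + (-19 + 0*(-4)) = 507 + (-19 + 0) = 507 - 19 = 488)
-130 + A*114 = -130 + 488*114 = -130 + 55632 = 55502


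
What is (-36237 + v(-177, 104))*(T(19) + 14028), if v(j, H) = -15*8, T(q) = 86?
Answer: -513142698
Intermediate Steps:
v(j, H) = -120
(-36237 + v(-177, 104))*(T(19) + 14028) = (-36237 - 120)*(86 + 14028) = -36357*14114 = -513142698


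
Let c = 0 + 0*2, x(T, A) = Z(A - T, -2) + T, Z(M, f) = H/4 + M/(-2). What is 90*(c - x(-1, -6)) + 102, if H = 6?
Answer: -168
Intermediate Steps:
Z(M, f) = 3/2 - M/2 (Z(M, f) = 6/4 + M/(-2) = 6*(¼) + M*(-½) = 3/2 - M/2)
x(T, A) = 3/2 - A/2 + 3*T/2 (x(T, A) = (3/2 - (A - T)/2) + T = (3/2 + (T/2 - A/2)) + T = (3/2 + T/2 - A/2) + T = 3/2 - A/2 + 3*T/2)
c = 0 (c = 0 + 0 = 0)
90*(c - x(-1, -6)) + 102 = 90*(0 - (3/2 - ½*(-6) + (3/2)*(-1))) + 102 = 90*(0 - (3/2 + 3 - 3/2)) + 102 = 90*(0 - 1*3) + 102 = 90*(0 - 3) + 102 = 90*(-3) + 102 = -270 + 102 = -168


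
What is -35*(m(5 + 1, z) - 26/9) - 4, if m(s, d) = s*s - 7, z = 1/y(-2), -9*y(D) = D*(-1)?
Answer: -8261/9 ≈ -917.89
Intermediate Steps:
y(D) = D/9 (y(D) = -D*(-1)/9 = -(-1)*D/9 = D/9)
z = -9/2 (z = 1/((⅑)*(-2)) = 1/(-2/9) = -9/2 ≈ -4.5000)
m(s, d) = -7 + s² (m(s, d) = s² - 7 = -7 + s²)
-35*(m(5 + 1, z) - 26/9) - 4 = -35*((-7 + (5 + 1)²) - 26/9) - 4 = -35*((-7 + 6²) - 26/9) - 4 = -35*((-7 + 36) - 1*26/9) - 4 = -35*(29 - 26/9) - 4 = -35*235/9 - 4 = -8225/9 - 4 = -8261/9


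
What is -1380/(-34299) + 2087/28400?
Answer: 36924671/324697200 ≈ 0.11372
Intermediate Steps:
-1380/(-34299) + 2087/28400 = -1380*(-1/34299) + 2087*(1/28400) = 460/11433 + 2087/28400 = 36924671/324697200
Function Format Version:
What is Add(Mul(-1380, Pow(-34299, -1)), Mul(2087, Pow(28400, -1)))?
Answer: Rational(36924671, 324697200) ≈ 0.11372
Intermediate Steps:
Add(Mul(-1380, Pow(-34299, -1)), Mul(2087, Pow(28400, -1))) = Add(Mul(-1380, Rational(-1, 34299)), Mul(2087, Rational(1, 28400))) = Add(Rational(460, 11433), Rational(2087, 28400)) = Rational(36924671, 324697200)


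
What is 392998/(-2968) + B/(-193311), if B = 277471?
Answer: -38397185153/286873524 ≈ -133.85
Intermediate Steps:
392998/(-2968) + B/(-193311) = 392998/(-2968) + 277471/(-193311) = 392998*(-1/2968) + 277471*(-1/193311) = -196499/1484 - 277471/193311 = -38397185153/286873524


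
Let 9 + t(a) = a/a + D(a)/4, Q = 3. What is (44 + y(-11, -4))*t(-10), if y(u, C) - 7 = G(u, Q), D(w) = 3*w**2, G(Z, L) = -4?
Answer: 3149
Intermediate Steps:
y(u, C) = 3 (y(u, C) = 7 - 4 = 3)
t(a) = -8 + 3*a**2/4 (t(a) = -9 + (a/a + (3*a**2)/4) = -9 + (1 + (3*a**2)*(1/4)) = -9 + (1 + 3*a**2/4) = -8 + 3*a**2/4)
(44 + y(-11, -4))*t(-10) = (44 + 3)*(-8 + (3/4)*(-10)**2) = 47*(-8 + (3/4)*100) = 47*(-8 + 75) = 47*67 = 3149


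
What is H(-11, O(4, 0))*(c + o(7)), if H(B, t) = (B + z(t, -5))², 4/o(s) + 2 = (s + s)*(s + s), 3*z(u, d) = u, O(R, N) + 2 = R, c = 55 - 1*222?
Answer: -5188439/291 ≈ -17830.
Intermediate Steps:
c = -167 (c = 55 - 222 = -167)
O(R, N) = -2 + R
z(u, d) = u/3
o(s) = 4/(-2 + 4*s²) (o(s) = 4/(-2 + (s + s)*(s + s)) = 4/(-2 + (2*s)*(2*s)) = 4/(-2 + 4*s²))
H(B, t) = (B + t/3)²
H(-11, O(4, 0))*(c + o(7)) = (((-2 + 4) + 3*(-11))²/9)*(-167 + 2/(-1 + 2*7²)) = ((2 - 33)²/9)*(-167 + 2/(-1 + 2*49)) = ((⅑)*(-31)²)*(-167 + 2/(-1 + 98)) = ((⅑)*961)*(-167 + 2/97) = 961*(-167 + 2*(1/97))/9 = 961*(-167 + 2/97)/9 = (961/9)*(-16197/97) = -5188439/291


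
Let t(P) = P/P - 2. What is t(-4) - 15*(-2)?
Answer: 29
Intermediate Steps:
t(P) = -1 (t(P) = 1 - 2 = -1)
t(-4) - 15*(-2) = -1 - 15*(-2) = -1 + 30 = 29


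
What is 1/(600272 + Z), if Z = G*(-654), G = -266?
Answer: 1/774236 ≈ 1.2916e-6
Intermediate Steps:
Z = 173964 (Z = -266*(-654) = 173964)
1/(600272 + Z) = 1/(600272 + 173964) = 1/774236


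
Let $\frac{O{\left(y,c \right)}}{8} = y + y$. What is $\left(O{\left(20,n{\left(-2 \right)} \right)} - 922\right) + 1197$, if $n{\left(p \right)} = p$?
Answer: $595$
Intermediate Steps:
$O{\left(y,c \right)} = 16 y$ ($O{\left(y,c \right)} = 8 \left(y + y\right) = 8 \cdot 2 y = 16 y$)
$\left(O{\left(20,n{\left(-2 \right)} \right)} - 922\right) + 1197 = \left(16 \cdot 20 - 922\right) + 1197 = \left(320 - 922\right) + 1197 = -602 + 1197 = 595$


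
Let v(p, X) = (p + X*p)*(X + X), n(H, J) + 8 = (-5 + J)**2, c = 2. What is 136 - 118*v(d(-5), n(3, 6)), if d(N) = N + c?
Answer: 29872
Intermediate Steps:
d(N) = 2 + N (d(N) = N + 2 = 2 + N)
n(H, J) = -8 + (-5 + J)**2
v(p, X) = 2*X*(p + X*p) (v(p, X) = (p + X*p)*(2*X) = 2*X*(p + X*p))
136 - 118*v(d(-5), n(3, 6)) = 136 - 236*(-8 + (-5 + 6)**2)*(2 - 5)*(1 + (-8 + (-5 + 6)**2)) = 136 - 236*(-8 + 1**2)*(-3)*(1 + (-8 + 1**2)) = 136 - 236*(-8 + 1)*(-3)*(1 + (-8 + 1)) = 136 - 236*(-7)*(-3)*(1 - 7) = 136 - 236*(-7)*(-3)*(-6) = 136 - 118*(-252) = 136 + 29736 = 29872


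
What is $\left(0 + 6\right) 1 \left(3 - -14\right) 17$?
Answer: $1734$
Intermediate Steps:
$\left(0 + 6\right) 1 \left(3 - -14\right) 17 = 6 \cdot 1 \left(3 + 14\right) 17 = 6 \cdot 17 \cdot 17 = 102 \cdot 17 = 1734$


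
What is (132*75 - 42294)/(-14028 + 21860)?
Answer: -16197/3916 ≈ -4.1361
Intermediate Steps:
(132*75 - 42294)/(-14028 + 21860) = (9900 - 42294)/7832 = -32394*1/7832 = -16197/3916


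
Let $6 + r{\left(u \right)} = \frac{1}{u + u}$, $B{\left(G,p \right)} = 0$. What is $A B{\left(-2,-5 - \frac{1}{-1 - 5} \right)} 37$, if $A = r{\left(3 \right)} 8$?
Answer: $0$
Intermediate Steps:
$r{\left(u \right)} = -6 + \frac{1}{2 u}$ ($r{\left(u \right)} = -6 + \frac{1}{u + u} = -6 + \frac{1}{2 u}$)
$A = - \frac{140}{3}$ ($A = \left(-6 + \frac{1}{2 \cdot 3}\right) 8 = \left(-6 + \frac{1}{2} \cdot \frac{1}{3}\right) 8 = \left(-6 + \frac{1}{6}\right) 8 = \left(- \frac{35}{6}\right) 8 = - \frac{140}{3} \approx -46.667$)
$A B{\left(-2,-5 - \frac{1}{-1 - 5} \right)} 37 = \left(- \frac{140}{3}\right) 0 \cdot 37 = 0 \cdot 37 = 0$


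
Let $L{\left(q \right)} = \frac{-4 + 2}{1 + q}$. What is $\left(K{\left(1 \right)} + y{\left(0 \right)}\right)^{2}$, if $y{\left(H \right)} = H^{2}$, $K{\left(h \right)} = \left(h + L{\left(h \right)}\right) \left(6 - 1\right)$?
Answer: $0$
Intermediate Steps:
$L{\left(q \right)} = - \frac{2}{1 + q}$
$K{\left(h \right)} = - \frac{10}{1 + h} + 5 h$ ($K{\left(h \right)} = \left(h - \frac{2}{1 + h}\right) \left(6 - 1\right) = \left(h - \frac{2}{1 + h}\right) 5 = - \frac{10}{1 + h} + 5 h$)
$\left(K{\left(1 \right)} + y{\left(0 \right)}\right)^{2} = \left(\frac{5 \left(-2 + 1 \left(1 + 1\right)\right)}{1 + 1} + 0^{2}\right)^{2} = \left(\frac{5 \left(-2 + 1 \cdot 2\right)}{2} + 0\right)^{2} = \left(5 \cdot \frac{1}{2} \left(-2 + 2\right) + 0\right)^{2} = \left(5 \cdot \frac{1}{2} \cdot 0 + 0\right)^{2} = \left(0 + 0\right)^{2} = 0^{2} = 0$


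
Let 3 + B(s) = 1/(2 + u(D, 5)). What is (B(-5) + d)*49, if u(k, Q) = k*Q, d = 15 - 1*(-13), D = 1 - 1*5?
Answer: 22001/18 ≈ 1222.3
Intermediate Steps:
D = -4 (D = 1 - 5 = -4)
d = 28 (d = 15 + 13 = 28)
u(k, Q) = Q*k
B(s) = -55/18 (B(s) = -3 + 1/(2 + 5*(-4)) = -3 + 1/(2 - 20) = -3 + 1/(-18) = -3 - 1/18 = -55/18)
(B(-5) + d)*49 = (-55/18 + 28)*49 = (449/18)*49 = 22001/18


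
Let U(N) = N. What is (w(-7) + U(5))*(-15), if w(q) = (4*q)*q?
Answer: -3015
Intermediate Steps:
w(q) = 4*q²
(w(-7) + U(5))*(-15) = (4*(-7)² + 5)*(-15) = (4*49 + 5)*(-15) = (196 + 5)*(-15) = 201*(-15) = -3015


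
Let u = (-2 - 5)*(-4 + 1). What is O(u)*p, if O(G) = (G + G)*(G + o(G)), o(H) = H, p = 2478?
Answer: 4371192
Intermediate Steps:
u = 21 (u = -7*(-3) = 21)
O(G) = 4*G² (O(G) = (G + G)*(G + G) = (2*G)*(2*G) = 4*G²)
O(u)*p = (4*21²)*2478 = (4*441)*2478 = 1764*2478 = 4371192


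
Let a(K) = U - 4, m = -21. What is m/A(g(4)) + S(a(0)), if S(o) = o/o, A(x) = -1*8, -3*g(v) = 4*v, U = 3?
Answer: 29/8 ≈ 3.6250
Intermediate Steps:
g(v) = -4*v/3
A(x) = -8
a(K) = -1 (a(K) = 3 - 4 = -1)
S(o) = 1
m/A(g(4)) + S(a(0)) = -21/(-8) + 1 = -⅛*(-21) + 1 = 21/8 + 1 = 29/8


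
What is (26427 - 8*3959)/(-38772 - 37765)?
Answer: 5245/76537 ≈ 0.068529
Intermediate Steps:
(26427 - 8*3959)/(-38772 - 37765) = (26427 - 31672)/(-76537) = -5245*(-1/76537) = 5245/76537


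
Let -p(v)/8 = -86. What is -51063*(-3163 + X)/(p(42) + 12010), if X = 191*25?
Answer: -41156778/6349 ≈ -6482.4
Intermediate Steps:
X = 4775
p(v) = 688 (p(v) = -8*(-86) = 688)
-51063*(-3163 + X)/(p(42) + 12010) = -51063*(-3163 + 4775)/(688 + 12010) = -51063/(12698/1612) = -51063/(12698*(1/1612)) = -51063/6349/806 = -51063*806/6349 = -41156778/6349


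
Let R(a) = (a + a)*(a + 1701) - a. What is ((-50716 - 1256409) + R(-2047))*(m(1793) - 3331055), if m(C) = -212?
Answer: -371256382082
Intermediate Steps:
R(a) = -a + 2*a*(1701 + a) (R(a) = (2*a)*(1701 + a) - a = 2*a*(1701 + a) - a = -a + 2*a*(1701 + a))
((-50716 - 1256409) + R(-2047))*(m(1793) - 3331055) = ((-50716 - 1256409) - 2047*(3401 + 2*(-2047)))*(-212 - 3331055) = (-1307125 - 2047*(3401 - 4094))*(-3331267) = (-1307125 - 2047*(-693))*(-3331267) = (-1307125 + 1418571)*(-3331267) = 111446*(-3331267) = -371256382082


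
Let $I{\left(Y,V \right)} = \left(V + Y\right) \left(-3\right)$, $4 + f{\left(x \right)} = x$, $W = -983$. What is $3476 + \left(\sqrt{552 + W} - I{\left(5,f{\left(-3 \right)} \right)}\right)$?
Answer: $3470 + i \sqrt{431} \approx 3470.0 + 20.761 i$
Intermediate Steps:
$f{\left(x \right)} = -4 + x$
$I{\left(Y,V \right)} = - 3 V - 3 Y$
$3476 + \left(\sqrt{552 + W} - I{\left(5,f{\left(-3 \right)} \right)}\right) = 3476 - \left(-15 - \sqrt{552 - 983} - 3 \left(-4 - 3\right)\right) = 3476 - \left(-15 + 21 - i \sqrt{431}\right) = 3476 + \left(i \sqrt{431} - \left(21 - 15\right)\right) = 3476 + \left(i \sqrt{431} - 6\right) = 3476 - \left(6 - i \sqrt{431}\right) = 3470 + i \sqrt{431}$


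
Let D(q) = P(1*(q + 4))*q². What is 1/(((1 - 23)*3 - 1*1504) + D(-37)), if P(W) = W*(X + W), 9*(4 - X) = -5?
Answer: 3/3850394 ≈ 7.7914e-7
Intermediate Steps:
X = 41/9 (X = 4 - ⅑*(-5) = 4 + 5/9 = 41/9 ≈ 4.5556)
P(W) = W*(41/9 + W)
D(q) = q²*(4 + q)*(77 + 9*q)/9 (D(q) = ((1*(q + 4))*(41 + 9*(1*(q + 4)))/9)*q² = ((1*(4 + q))*(41 + 9*(1*(4 + q)))/9)*q² = ((4 + q)*(41 + 9*(4 + q))/9)*q² = ((4 + q)*(41 + (36 + 9*q))/9)*q² = ((4 + q)*(77 + 9*q)/9)*q² = q²*(4 + q)*(77 + 9*q)/9)
1/(((1 - 23)*3 - 1*1504) + D(-37)) = 1/(((1 - 23)*3 - 1*1504) + (⅑)*(-37)²*(4 - 37)*(77 + 9*(-37))) = 1/((-22*3 - 1504) + (⅑)*1369*(-33)*(77 - 333)) = 1/((-66 - 1504) + (⅑)*1369*(-33)*(-256)) = 1/(-1570 + 3855104/3) = 1/(3850394/3) = 3/3850394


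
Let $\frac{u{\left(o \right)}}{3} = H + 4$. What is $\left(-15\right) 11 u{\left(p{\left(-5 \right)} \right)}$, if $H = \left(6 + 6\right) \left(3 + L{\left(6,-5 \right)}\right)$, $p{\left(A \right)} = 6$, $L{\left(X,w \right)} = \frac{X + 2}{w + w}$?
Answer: $-15048$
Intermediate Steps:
$L{\left(X,w \right)} = \frac{2 + X}{2 w}$
$H = \frac{132}{5}$ ($H = \left(6 + 6\right) \left(3 + \frac{2 + 6}{2 \left(-5\right)}\right) = 12 \left(3 + \frac{1}{2} \left(- \frac{1}{5}\right) 8\right) = 12 \left(3 - \frac{4}{5}\right) = 12 \cdot \frac{11}{5} = \frac{132}{5} \approx 26.4$)
$u{\left(o \right)} = \frac{456}{5}$ ($u{\left(o \right)} = 3 \left(\frac{132}{5} + 4\right) = 3 \cdot \frac{152}{5} = \frac{456}{5}$)
$\left(-15\right) 11 u{\left(p{\left(-5 \right)} \right)} = \left(-15\right) 11 \cdot \frac{456}{5} = \left(-165\right) \frac{456}{5} = -15048$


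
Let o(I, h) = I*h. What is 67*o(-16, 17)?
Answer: -18224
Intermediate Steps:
67*o(-16, 17) = 67*(-16*17) = 67*(-272) = -18224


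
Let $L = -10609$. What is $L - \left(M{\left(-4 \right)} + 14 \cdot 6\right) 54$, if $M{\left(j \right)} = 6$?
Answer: $-15469$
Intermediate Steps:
$L - \left(M{\left(-4 \right)} + 14 \cdot 6\right) 54 = -10609 - \left(6 + 14 \cdot 6\right) 54 = -10609 - \left(6 + 84\right) 54 = -10609 - 90 \cdot 54 = -10609 - 4860 = -15469$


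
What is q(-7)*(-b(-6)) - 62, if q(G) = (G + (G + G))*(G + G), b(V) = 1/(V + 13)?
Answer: -104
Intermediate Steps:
b(V) = 1/(13 + V)
q(G) = 6*G**2 (q(G) = (G + 2*G)*(2*G) = (3*G)*(2*G) = 6*G**2)
q(-7)*(-b(-6)) - 62 = (6*(-7)**2)*(-1/(13 - 6)) - 62 = (6*49)*(-1/7) - 62 = 294*(-1*1/7) - 62 = 294*(-1/7) - 62 = -42 - 62 = -104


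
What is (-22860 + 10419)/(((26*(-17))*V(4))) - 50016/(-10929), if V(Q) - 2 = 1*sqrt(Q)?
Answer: 5753743/495448 ≈ 11.613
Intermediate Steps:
V(Q) = 2 + sqrt(Q) (V(Q) = 2 + 1*sqrt(Q) = 2 + sqrt(Q))
(-22860 + 10419)/(((26*(-17))*V(4))) - 50016/(-10929) = (-22860 + 10419)/(((26*(-17))*(2 + sqrt(4)))) - 50016/(-10929) = -12441*(-1/(442*(2 + 2))) - 50016*(-1/10929) = -12441/((-442*4)) + 16672/3643 = -12441/(-1768) + 16672/3643 = -12441*(-1/1768) + 16672/3643 = 957/136 + 16672/3643 = 5753743/495448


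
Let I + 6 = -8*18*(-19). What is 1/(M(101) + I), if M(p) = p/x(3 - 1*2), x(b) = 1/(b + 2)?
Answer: 1/3033 ≈ 0.00032971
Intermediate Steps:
I = 2730 (I = -6 - 8*18*(-19) = -6 - 144*(-19) = -6 + 2736 = 2730)
x(b) = 1/(2 + b)
M(p) = 3*p (M(p) = p/(1/(2 + (3 - 1*2))) = p/(1/(2 + (3 - 2))) = p/(1/(2 + 1)) = p/(1/3) = p*3 = 3*p)
1/(M(101) + I) = 1/(3*101 + 2730) = 1/(303 + 2730) = 1/3033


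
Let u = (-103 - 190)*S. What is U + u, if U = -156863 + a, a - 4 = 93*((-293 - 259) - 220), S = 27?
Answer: -236566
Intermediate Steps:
a = -71792 (a = 4 + 93*((-293 - 259) - 220) = 4 + 93*(-552 - 220) = 4 + 93*(-772) = 4 - 71796 = -71792)
u = -7911 (u = (-103 - 190)*27 = -293*27 = -7911)
U = -228655 (U = -156863 - 71792 = -228655)
U + u = -228655 - 7911 = -236566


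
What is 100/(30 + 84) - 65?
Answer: -3655/57 ≈ -64.123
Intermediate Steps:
100/(30 + 84) - 65 = 100/114 - 65 = 100*(1/114) - 65 = 50/57 - 65 = -3655/57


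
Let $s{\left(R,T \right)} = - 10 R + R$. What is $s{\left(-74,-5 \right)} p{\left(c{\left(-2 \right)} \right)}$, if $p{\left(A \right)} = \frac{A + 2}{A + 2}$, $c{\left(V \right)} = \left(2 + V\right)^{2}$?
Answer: $666$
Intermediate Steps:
$s{\left(R,T \right)} = - 9 R$
$p{\left(A \right)} = 1$ ($p{\left(A \right)} = \frac{2 + A}{2 + A} = 1$)
$s{\left(-74,-5 \right)} p{\left(c{\left(-2 \right)} \right)} = \left(-9\right) \left(-74\right) 1 = 666 \cdot 1 = 666$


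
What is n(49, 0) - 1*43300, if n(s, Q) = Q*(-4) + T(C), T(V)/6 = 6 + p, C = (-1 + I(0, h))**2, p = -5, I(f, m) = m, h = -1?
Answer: -43294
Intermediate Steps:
C = 4 (C = (-1 - 1)**2 = (-2)**2 = 4)
T(V) = 6 (T(V) = 6*(6 - 5) = 6*1 = 6)
n(s, Q) = 6 - 4*Q (n(s, Q) = Q*(-4) + 6 = -4*Q + 6 = 6 - 4*Q)
n(49, 0) - 1*43300 = (6 - 4*0) - 1*43300 = (6 + 0) - 43300 = 6 - 43300 = -43294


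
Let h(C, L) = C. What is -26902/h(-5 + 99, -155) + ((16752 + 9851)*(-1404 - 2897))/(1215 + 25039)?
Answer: -5730859195/1233938 ≈ -4644.4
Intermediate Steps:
-26902/h(-5 + 99, -155) + ((16752 + 9851)*(-1404 - 2897))/(1215 + 25039) = -26902/(-5 + 99) + ((16752 + 9851)*(-1404 - 2897))/(1215 + 25039) = -26902/94 + (26603*(-4301))/26254 = -26902*1/94 - 114419503*1/26254 = -13451/47 - 114419503/26254 = -5730859195/1233938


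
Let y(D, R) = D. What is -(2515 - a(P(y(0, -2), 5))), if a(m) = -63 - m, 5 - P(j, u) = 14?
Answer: -2569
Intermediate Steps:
P(j, u) = -9 (P(j, u) = 5 - 1*14 = 5 - 14 = -9)
-(2515 - a(P(y(0, -2), 5))) = -(2515 - (-63 - 1*(-9))) = -(2515 - (-63 + 9)) = -(2515 - 1*(-54)) = -(2515 + 54) = -1*2569 = -2569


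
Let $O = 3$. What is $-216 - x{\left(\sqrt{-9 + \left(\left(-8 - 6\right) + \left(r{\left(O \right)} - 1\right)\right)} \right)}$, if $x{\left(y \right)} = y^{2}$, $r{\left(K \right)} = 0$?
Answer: $-192$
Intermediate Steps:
$-216 - x{\left(\sqrt{-9 + \left(\left(-8 - 6\right) + \left(r{\left(O \right)} - 1\right)\right)} \right)} = -216 - \left(\sqrt{-9 + \left(\left(-8 - 6\right) + \left(0 - 1\right)\right)}\right)^{2} = -216 - \left(\sqrt{-9 + \left(-14 + \left(0 - 1\right)\right)}\right)^{2} = -216 - \left(\sqrt{-9 - 15}\right)^{2} = -216 - \left(\sqrt{-24}\right)^{2} = -216 - \left(2 i \sqrt{6}\right)^{2} = -216 - -24 = -216 + 24 = -192$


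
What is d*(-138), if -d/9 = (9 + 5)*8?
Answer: 139104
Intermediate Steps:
d = -1008 (d = -9*(9 + 5)*8 = -126*8 = -9*112 = -1008)
d*(-138) = -1008*(-138) = 139104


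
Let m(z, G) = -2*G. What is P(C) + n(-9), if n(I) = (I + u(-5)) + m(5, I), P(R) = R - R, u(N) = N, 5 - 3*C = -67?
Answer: 4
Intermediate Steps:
C = 24 (C = 5/3 - ⅓*(-67) = 5/3 + 67/3 = 24)
P(R) = 0
n(I) = -5 - I (n(I) = (I - 5) - 2*I = (-5 + I) - 2*I = -5 - I)
P(C) + n(-9) = 0 + (-5 - 1*(-9)) = 0 + (-5 + 9) = 0 + 4 = 4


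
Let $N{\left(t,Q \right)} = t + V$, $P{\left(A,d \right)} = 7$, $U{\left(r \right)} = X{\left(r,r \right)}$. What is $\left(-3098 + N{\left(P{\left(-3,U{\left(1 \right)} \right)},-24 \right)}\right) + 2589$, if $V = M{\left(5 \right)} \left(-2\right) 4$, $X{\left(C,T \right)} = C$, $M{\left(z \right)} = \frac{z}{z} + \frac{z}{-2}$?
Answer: $-490$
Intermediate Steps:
$M{\left(z \right)} = 1 - \frac{z}{2}$ ($M{\left(z \right)} = 1 + z \left(- \frac{1}{2}\right) = 1 - \frac{z}{2}$)
$V = 12$ ($V = \left(1 - \frac{5}{2}\right) \left(-2\right) 4 = \left(- \frac{3}{2}\right) \left(-2\right) 4 = 3 \cdot 4 = 12$)
$U{\left(r \right)} = r$
$N{\left(t,Q \right)} = 12 + t$ ($N{\left(t,Q \right)} = t + 12 = 12 + t$)
$\left(-3098 + N{\left(P{\left(-3,U{\left(1 \right)} \right)},-24 \right)}\right) + 2589 = \left(-3098 + \left(12 + 7\right)\right) + 2589 = \left(-3098 + 19\right) + 2589 = -3079 + 2589 = -490$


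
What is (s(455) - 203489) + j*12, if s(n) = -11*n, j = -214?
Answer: -211062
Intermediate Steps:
(s(455) - 203489) + j*12 = (-11*455 - 203489) - 214*12 = (-5005 - 203489) - 2568 = -208494 - 2568 = -211062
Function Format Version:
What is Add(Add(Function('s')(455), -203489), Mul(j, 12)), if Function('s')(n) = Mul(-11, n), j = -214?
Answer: -211062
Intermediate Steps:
Add(Add(Function('s')(455), -203489), Mul(j, 12)) = Add(Add(Mul(-11, 455), -203489), Mul(-214, 12)) = Add(Add(-5005, -203489), -2568) = Add(-208494, -2568) = -211062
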